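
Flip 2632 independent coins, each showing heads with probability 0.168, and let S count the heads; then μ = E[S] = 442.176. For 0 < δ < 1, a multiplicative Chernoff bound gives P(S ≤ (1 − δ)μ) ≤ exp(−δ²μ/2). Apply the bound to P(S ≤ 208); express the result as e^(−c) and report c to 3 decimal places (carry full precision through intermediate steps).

Write 208 = (1 − δ)μ, so δ = 1 − 208/442.176 = 0.5295991…
Then the exponent is δ²μ/2 = (μ − 208)²/(2μ) = 62.009696.

62.010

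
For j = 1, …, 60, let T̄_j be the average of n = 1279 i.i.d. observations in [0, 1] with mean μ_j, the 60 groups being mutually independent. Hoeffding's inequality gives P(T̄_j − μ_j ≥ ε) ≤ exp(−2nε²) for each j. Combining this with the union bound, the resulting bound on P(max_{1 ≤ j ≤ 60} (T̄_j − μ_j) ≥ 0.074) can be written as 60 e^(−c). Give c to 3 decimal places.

14.008

Union bound over the 60 events: P(max_{1 ≤ j ≤ 60} (T̄_j − μ_j) ≥ 0.074) ≤ 60·exp(−2nε²) = 60 exp(−2·1279·0.074²).
So c = 2·1279·0.074² = 14.0076.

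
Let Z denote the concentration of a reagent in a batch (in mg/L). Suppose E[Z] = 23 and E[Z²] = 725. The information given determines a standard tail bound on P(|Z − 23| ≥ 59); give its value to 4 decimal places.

0.0563

The first two moments determine the variance, so Chebyshev's inequality is the sharpest standard bound available.
Var(Z) = E[Z²] − (E[Z])² = 725 − 529 = 196.
Chebyshev's inequality: P(|Z − μ| ≥ t) ≤ Var(Z)/t² = 196/3481 = 0.0563.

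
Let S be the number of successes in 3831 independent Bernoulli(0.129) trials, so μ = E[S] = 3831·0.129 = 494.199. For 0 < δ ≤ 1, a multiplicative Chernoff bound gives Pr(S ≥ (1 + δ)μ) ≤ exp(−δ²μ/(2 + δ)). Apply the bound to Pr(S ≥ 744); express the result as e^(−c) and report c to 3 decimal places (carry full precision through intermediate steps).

50.396

Write 744 = (1 + δ)μ, so δ = 744/494.199 − 1 = 0.5054664…
Then the exponent is δ²μ/(2 + δ) = (744 − μ)² / (μ·(2 + δ)) = 50.396212.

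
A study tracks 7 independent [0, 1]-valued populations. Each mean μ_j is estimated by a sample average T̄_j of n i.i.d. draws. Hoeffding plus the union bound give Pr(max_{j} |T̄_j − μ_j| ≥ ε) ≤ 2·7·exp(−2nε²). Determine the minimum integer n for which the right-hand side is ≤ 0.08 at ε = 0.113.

203

Need 2·7·exp(−2nε²) ≤ 0.08, i.e. exp(−2nε²) ≤ 0.08/14.
So 2nε² ≥ ln(14/0.08) = 5.164786.
Hence n ≥ 5.164786/(2·0.113²) = 202.239.
The smallest integer n is 203.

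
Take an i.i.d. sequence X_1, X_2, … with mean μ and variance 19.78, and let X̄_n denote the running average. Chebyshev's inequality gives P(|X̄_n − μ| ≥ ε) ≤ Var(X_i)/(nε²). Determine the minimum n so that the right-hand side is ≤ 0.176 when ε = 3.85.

8

Require 19.78/(n·3.85²) ≤ 0.176, i.e. n ≥ 19.78/(0.176·3.85²) = 7.582.
The smallest integer n is 8.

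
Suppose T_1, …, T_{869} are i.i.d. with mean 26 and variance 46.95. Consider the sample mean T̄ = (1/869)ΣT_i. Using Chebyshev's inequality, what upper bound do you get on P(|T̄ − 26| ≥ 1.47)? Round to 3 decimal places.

Var(T̄) = Var(T_i)/n = 46.95/869 = 0.054028.
Chebyshev: P(|T̄ − 26| ≥ 1.47) ≤ Var(T̄)/(1.47)² = 46.95/(869·1.47²) = 0.0250.

0.025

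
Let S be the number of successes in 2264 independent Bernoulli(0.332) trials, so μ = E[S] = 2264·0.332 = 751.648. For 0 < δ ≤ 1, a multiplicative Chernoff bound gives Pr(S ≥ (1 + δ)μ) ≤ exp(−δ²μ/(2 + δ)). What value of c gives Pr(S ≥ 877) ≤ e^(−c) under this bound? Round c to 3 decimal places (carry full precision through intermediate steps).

9.648

Write 877 = (1 + δ)μ, so δ = 877/751.648 − 1 = 0.1667696…
Then the exponent is δ²μ/(2 + δ) = (877 − μ)² / (μ·(2 + δ)) = 9.647956.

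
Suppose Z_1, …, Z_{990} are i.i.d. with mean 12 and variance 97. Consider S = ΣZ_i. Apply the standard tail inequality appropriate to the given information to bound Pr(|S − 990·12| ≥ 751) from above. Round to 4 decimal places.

With mean and variance of each term known, Chebyshev's inequality bounds the deviation of the sum (or sample mean).
Var(S) = n·Var(Z_i) = 990·97 = 96030.
Chebyshev: Pr(|S − 990·12| ≥ 751) ≤ Var(S)/751² = 96030/564001 = 0.1703.

0.1703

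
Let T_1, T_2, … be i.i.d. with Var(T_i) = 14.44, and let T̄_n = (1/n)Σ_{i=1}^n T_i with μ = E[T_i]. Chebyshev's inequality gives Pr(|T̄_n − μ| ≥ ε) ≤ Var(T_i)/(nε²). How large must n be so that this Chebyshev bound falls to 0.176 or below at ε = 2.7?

Require 14.44/(n·2.7²) ≤ 0.176, i.e. n ≥ 14.44/(0.176·2.7²) = 11.255.
The smallest integer n is 12.

12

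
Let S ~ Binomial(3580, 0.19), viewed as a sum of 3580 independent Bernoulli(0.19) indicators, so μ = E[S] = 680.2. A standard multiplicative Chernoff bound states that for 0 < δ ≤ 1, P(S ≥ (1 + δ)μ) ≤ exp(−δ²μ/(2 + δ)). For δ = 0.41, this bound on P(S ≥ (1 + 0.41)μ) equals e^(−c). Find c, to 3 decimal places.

47.445

c = δ²μ/(2 + δ) = 0.41²·680.2/(2 + 0.41) = 47.4447.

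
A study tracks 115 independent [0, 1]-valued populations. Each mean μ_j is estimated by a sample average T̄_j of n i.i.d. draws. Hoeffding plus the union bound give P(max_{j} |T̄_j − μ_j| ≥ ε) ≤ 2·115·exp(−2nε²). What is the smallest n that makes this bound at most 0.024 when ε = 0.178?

145

Need 2·115·exp(−2nε²) ≤ 0.024, i.e. exp(−2nε²) ≤ 0.024/230.
So 2nε² ≥ ln(230/0.024) = 9.167781.
Hence n ≥ 9.167781/(2·0.178²) = 144.675.
The smallest integer n is 145.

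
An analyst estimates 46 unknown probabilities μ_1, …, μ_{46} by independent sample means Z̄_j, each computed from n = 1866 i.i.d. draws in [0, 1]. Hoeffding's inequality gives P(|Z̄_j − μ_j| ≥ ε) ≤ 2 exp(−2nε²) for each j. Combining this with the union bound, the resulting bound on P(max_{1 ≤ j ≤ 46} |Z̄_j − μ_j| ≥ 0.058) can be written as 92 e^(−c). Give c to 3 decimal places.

Union bound over the 46 events: P(max_{1 ≤ j ≤ 46} |Z̄_j − μ_j| ≥ 0.058) ≤ 46·2·exp(−2nε²) = 92 exp(−2·1866·0.058²).
So c = 2·1866·0.058² = 12.5544.

12.554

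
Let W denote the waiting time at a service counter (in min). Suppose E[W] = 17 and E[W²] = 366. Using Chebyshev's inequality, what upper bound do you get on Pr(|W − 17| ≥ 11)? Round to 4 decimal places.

Var(W) = E[W²] − (E[W])² = 366 − 289 = 77.
Chebyshev's inequality: Pr(|W − μ| ≥ t) ≤ Var(W)/t² = 77/121 = 0.6364.

0.6364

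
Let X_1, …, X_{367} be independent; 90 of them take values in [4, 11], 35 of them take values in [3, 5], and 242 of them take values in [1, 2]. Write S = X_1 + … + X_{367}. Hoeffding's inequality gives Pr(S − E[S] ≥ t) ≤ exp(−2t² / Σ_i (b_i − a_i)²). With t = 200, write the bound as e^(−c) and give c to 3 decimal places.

16.694

Σ(b_i − a_i)² = 90·7² + 35·2² + 242·1² = 4792.
c = 2t² / 4792 = 2·200² / 4792 = 16.6945.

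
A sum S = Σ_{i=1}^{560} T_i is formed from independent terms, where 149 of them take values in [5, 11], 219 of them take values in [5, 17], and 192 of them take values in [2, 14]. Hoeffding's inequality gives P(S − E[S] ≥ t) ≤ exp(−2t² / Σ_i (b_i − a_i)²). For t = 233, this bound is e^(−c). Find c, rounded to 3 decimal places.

1.682

Σ(b_i − a_i)² = 149·6² + 219·12² + 192·12² = 64548.
c = 2t² / 64548 = 2·233² / 64548 = 1.6821.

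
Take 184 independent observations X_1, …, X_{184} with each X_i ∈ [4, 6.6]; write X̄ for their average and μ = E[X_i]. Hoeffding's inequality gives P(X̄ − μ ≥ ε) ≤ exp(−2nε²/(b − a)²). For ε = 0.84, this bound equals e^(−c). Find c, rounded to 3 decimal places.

38.411

c = 2nε²/(b − a)² = 2·184·0.84² / 2.6² = 38.4114.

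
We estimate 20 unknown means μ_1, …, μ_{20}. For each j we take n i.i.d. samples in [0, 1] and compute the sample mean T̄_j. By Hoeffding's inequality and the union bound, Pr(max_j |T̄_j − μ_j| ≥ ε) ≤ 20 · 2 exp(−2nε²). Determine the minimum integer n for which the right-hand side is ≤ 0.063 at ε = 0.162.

123

Need 2·20·exp(−2nε²) ≤ 0.063, i.e. exp(−2nε²) ≤ 0.063/40.
So 2nε² ≥ ln(40/0.063) = 6.453500.
Hence n ≥ 6.453500/(2·0.162²) = 122.952.
The smallest integer n is 123.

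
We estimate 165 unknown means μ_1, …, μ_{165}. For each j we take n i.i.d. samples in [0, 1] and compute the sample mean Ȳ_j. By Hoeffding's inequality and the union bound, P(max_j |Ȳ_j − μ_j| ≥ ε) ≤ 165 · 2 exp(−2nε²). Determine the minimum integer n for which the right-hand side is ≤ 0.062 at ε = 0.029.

Need 2·165·exp(−2nε²) ≤ 0.062, i.e. exp(−2nε²) ≤ 0.062/330.
So 2nε² ≥ ln(330/0.062) = 8.579714.
Hence n ≥ 8.579714/(2·0.029²) = 5100.900.
The smallest integer n is 5101.

5101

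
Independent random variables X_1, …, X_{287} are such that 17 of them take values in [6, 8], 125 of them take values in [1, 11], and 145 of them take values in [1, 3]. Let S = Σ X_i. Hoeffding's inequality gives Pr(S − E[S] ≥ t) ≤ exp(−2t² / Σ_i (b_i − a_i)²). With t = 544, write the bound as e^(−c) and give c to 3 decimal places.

45.016

Σ(b_i − a_i)² = 17·2² + 125·10² + 145·2² = 13148.
c = 2t² / 13148 = 2·544² / 13148 = 45.0161.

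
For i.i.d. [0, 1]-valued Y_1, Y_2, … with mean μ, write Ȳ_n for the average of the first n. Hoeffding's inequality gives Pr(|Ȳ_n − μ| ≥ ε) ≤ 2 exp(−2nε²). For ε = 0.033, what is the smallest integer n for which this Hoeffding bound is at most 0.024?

Require 2·exp(−2nε²) ≤ 0.024, i.e. 2nε² ≥ ln(2/0.024) = 4.422849.
So n ≥ 4.422849 / (2·0.033²) = 2030.693.
The smallest integer n is 2031.

2031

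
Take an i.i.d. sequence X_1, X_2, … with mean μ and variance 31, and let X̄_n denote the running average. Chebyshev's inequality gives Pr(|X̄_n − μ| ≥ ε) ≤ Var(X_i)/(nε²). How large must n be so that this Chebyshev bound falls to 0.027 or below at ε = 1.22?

Require 31/(n·1.22²) ≤ 0.027, i.e. n ≥ 31/(0.027·1.22²) = 771.398.
The smallest integer n is 772.

772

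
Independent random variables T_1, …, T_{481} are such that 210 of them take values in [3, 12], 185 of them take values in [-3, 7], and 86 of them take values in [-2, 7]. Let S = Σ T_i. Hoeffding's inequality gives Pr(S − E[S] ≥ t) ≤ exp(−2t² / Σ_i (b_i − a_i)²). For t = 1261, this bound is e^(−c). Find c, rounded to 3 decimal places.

74.872

Σ(b_i − a_i)² = 210·9² + 185·10² + 86·9² = 42476.
c = 2t² / 42476 = 2·1261² / 42476 = 74.8715.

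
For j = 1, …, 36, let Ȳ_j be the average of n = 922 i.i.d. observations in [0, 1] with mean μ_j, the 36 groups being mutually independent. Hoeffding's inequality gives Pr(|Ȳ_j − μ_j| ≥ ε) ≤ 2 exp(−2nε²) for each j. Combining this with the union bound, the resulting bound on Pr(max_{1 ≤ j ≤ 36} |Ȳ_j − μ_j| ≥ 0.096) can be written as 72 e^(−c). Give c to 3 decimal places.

16.994

Union bound over the 36 events: Pr(max_{1 ≤ j ≤ 36} |Ȳ_j − μ_j| ≥ 0.096) ≤ 36·2·exp(−2nε²) = 72 exp(−2·922·0.096²).
So c = 2·922·0.096² = 16.9943.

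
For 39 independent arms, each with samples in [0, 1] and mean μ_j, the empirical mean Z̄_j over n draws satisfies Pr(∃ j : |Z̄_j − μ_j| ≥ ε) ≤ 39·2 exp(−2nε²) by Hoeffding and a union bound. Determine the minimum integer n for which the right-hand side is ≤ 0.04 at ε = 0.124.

247

Need 2·39·exp(−2nε²) ≤ 0.04, i.e. exp(−2nε²) ≤ 0.04/78.
So 2nε² ≥ ln(78/0.04) = 7.575585.
Hence n ≥ 7.575585/(2·0.124²) = 246.344.
The smallest integer n is 247.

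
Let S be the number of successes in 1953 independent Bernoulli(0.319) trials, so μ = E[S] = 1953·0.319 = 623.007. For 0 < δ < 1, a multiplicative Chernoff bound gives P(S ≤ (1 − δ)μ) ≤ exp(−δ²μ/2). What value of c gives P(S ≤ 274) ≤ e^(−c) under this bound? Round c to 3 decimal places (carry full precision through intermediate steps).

Write 274 = (1 − δ)μ, so δ = 1 − 274/623.007 = 0.5601976…
Then the exponent is δ²μ/2 = (μ − 274)²/(2μ) = 97.756435.

97.756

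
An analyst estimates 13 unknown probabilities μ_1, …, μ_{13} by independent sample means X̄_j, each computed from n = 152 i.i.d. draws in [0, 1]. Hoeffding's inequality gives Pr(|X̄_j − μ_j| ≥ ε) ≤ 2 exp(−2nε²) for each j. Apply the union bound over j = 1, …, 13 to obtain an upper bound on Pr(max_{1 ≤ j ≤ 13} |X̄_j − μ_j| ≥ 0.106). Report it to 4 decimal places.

0.8542

Per-experiment Hoeffding bound: 2·exp(−2·152·0.106²) = 2·exp(−3.41574) = 0.065704.
Union bound over 13 events: 13·0.065704 = 0.85415.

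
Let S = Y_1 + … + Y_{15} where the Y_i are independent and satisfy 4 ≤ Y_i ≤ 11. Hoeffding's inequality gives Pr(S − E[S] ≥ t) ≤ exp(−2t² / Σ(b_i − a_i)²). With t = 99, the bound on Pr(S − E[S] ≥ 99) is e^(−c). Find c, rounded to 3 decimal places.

Σ(b_i − a_i)² = 15·(7)² = 735.
c = 2t²/735 = 2·99²/735 = 26.6694.

26.669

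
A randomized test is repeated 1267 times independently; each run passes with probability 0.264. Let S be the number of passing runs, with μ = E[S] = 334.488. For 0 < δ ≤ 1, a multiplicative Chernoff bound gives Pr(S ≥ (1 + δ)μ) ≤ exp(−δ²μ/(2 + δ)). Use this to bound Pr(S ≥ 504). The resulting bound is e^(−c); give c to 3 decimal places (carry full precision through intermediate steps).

Write 504 = (1 + δ)μ, so δ = 504/334.488 − 1 = 0.5067805…
Then the exponent is δ²μ/(2 + δ) = (504 − μ)² / (μ·(2 + δ)) = 34.269206.

34.269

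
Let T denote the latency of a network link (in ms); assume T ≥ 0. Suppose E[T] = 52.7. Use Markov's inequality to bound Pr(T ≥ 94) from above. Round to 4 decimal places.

Markov's inequality: for a non-negative random variable, Pr(T ≥ a) ≤ E[T]/a.
Here E[T] = 52.7 and a = 94, so the bound is 52.7/94 = 0.5606.

0.5606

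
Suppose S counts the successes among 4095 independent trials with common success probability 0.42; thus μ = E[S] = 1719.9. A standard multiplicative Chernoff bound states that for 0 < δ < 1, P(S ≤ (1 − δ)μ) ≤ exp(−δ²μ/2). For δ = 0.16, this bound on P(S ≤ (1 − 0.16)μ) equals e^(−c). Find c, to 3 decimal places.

c = δ²μ/2 = 0.16²·1719.9/2 = 22.0147.

22.015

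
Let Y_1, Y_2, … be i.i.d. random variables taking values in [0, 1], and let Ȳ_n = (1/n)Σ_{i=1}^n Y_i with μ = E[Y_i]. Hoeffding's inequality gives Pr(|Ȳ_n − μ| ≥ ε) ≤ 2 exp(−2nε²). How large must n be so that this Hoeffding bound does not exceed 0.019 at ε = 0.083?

338

Require 2·exp(−2nε²) ≤ 0.019, i.e. 2nε² ≥ ln(2/0.019) = 4.656463.
So n ≥ 4.656463 / (2·0.083²) = 337.964.
The smallest integer n is 338.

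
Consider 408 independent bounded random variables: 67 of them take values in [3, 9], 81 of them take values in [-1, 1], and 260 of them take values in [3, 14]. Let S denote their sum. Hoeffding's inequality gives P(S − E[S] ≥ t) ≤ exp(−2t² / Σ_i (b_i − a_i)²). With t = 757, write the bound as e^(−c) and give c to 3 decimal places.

33.516

Σ(b_i − a_i)² = 67·6² + 81·2² + 260·11² = 34196.
c = 2t² / 34196 = 2·757² / 34196 = 33.5156.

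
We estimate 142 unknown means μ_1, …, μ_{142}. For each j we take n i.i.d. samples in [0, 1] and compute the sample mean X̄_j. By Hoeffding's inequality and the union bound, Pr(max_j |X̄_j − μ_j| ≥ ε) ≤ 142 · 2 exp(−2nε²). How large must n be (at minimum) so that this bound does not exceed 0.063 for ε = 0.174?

139

Need 2·142·exp(−2nε²) ≤ 0.063, i.e. exp(−2nε²) ≤ 0.063/284.
So 2nε² ≥ ln(284/0.063) = 8.413595.
Hence n ≥ 8.413595/(2·0.174²) = 138.948.
The smallest integer n is 139.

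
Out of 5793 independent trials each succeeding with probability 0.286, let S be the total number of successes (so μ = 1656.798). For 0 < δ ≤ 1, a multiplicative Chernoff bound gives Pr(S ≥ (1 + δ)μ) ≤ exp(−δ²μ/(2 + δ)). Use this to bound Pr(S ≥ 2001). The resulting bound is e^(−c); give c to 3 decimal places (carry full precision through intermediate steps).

Write 2001 = (1 + δ)μ, so δ = 2001/1656.798 − 1 = 0.2077513…
Then the exponent is δ²μ/(2 + δ) = (2001 − μ)² / (μ·(2 + δ)) = 32.389710.

32.390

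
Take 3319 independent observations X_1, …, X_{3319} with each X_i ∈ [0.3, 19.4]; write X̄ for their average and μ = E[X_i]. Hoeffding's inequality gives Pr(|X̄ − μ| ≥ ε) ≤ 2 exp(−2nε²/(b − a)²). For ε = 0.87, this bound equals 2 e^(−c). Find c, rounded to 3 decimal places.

c = 2nε²/(b − a)² = 2·3319·0.87² / 19.1² = 13.7724.

13.772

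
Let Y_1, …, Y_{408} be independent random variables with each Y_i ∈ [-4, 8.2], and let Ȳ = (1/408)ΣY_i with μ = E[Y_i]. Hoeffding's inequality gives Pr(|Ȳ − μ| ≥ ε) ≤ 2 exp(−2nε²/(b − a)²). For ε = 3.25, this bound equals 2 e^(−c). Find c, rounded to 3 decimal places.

c = 2nε²/(b − a)² = 2·408·3.25² / 12.2² = 57.9078.

57.908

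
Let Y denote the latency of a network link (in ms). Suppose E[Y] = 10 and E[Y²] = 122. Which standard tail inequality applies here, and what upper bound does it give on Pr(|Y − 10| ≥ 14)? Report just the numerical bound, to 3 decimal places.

0.112

The first two moments determine the variance, so Chebyshev's inequality is the sharpest standard bound available.
Var(Y) = E[Y²] − (E[Y])² = 122 − 100 = 22.
Chebyshev's inequality: Pr(|Y − μ| ≥ t) ≤ Var(Y)/t² = 22/196 = 0.1122.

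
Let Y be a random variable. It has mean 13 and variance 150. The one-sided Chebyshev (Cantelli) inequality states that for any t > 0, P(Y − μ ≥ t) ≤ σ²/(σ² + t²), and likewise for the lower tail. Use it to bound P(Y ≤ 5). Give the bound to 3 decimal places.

Here σ² = 150 and t = 8, so σ² + t² = 214.
Cantelli's bound: 150/214 = 0.7009.

0.701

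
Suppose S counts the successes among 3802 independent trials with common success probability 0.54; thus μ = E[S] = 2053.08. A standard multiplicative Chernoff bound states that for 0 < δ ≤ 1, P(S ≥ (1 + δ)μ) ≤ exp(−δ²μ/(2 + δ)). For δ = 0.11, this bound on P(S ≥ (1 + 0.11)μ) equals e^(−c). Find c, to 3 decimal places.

11.774

c = δ²μ/(2 + δ) = 0.11²·2053.08/(2 + 0.11) = 11.7736.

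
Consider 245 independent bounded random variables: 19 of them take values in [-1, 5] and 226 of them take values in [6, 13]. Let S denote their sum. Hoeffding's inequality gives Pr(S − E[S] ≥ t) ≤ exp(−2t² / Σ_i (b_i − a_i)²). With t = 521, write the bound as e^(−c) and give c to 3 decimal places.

Σ(b_i − a_i)² = 19·6² + 226·7² = 11758.
c = 2t² / 11758 = 2·521² / 11758 = 46.1713.

46.171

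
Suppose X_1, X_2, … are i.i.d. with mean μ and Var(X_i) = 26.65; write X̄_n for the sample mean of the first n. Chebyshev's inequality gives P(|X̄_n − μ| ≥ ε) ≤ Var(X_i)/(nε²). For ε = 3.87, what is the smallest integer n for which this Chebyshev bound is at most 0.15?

12

Require 26.65/(n·3.87²) ≤ 0.15, i.e. n ≥ 26.65/(0.15·3.87²) = 11.863.
The smallest integer n is 12.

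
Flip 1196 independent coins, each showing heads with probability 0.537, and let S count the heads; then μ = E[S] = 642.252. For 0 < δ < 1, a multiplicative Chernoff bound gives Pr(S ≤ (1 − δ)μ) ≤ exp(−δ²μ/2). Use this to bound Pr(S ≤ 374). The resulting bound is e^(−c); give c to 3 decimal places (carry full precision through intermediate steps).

56.021

Write 374 = (1 − δ)μ, so δ = 1 − 374/642.252 = 0.4176741…
Then the exponent is δ²μ/2 = (μ − 374)²/(2μ) = 56.020951.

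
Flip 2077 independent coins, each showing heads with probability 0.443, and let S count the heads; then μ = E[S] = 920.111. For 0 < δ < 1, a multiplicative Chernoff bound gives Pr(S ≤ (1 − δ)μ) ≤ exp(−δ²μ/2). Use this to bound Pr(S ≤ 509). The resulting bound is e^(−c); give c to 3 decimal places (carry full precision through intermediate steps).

Write 509 = (1 − δ)μ, so δ = 1 − 509/920.111 = 0.4468059…
Then the exponent is δ²μ/2 = (μ − 509)²/(2μ) = 91.843405.

91.843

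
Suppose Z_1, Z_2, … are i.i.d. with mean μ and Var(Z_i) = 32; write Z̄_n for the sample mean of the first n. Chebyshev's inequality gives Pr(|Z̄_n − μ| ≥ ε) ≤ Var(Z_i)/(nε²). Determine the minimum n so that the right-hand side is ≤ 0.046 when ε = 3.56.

55

Require 32/(n·3.56²) ≤ 0.046, i.e. n ≥ 32/(0.046·3.56²) = 54.890.
The smallest integer n is 55.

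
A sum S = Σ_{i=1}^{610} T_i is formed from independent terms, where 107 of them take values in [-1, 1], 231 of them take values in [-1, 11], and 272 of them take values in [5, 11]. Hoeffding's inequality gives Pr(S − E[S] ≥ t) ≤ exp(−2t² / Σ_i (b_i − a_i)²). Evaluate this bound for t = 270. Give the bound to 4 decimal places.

0.0350

Σ(b_i − a_i)² = 107·2² + 231·12² + 272·6² = 43484.
Exponent = 2·270² / 43484 = 3.35296.
Bound = exp(−3.35296) = 0.03498.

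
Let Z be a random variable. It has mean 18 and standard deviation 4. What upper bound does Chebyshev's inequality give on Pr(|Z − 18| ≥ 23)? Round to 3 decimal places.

0.030

Chebyshev: Pr(|Z − μ| ≥ t) ≤ Var(Z)/t².
Var(Z) = σ² = 4² = 16.
Bound = 16 / 529 = 0.0302.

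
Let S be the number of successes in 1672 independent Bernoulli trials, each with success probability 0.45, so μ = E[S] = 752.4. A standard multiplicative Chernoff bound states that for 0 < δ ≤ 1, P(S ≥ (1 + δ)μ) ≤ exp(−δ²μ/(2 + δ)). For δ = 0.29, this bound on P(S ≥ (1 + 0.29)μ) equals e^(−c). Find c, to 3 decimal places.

c = δ²μ/(2 + δ) = 0.29²·752.4/(2 + 0.29) = 27.6318.

27.632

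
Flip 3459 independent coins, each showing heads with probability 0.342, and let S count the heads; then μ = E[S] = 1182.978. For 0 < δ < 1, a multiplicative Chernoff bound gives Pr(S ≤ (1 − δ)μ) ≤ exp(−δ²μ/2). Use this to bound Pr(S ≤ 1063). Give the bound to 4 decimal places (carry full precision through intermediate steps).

Write 1063 = (1 − δ)μ, so δ = 1 − 1063/1182.978 = 0.1014203…
Then the exponent is δ²μ/2 = (μ − 1063)²/(2μ) = 6.084103.
Bound = exp(−6.084103) = 0.00228.

0.0023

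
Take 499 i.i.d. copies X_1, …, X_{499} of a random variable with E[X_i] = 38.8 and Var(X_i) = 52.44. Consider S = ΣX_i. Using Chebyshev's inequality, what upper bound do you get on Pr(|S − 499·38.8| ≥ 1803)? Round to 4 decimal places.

Var(S) = n·Var(X_i) = 499·52.44 = 26167.56.
Chebyshev: Pr(|S − 499·38.8| ≥ 1803) ≤ Var(S)/1803² = 26167.56/3250809 = 0.0080.

0.0080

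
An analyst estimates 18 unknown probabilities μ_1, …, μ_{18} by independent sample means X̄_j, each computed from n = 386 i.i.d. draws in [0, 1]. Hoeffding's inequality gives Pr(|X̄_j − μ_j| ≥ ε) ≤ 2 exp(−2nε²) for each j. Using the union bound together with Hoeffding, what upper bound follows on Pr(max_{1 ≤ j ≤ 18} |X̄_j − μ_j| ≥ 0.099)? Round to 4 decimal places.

0.0186

Per-experiment Hoeffding bound: 2·exp(−2·386·0.099²) = 2·exp(−7.56637) = 0.0010351.
Union bound over 18 events: 18·0.0010351 = 0.01863.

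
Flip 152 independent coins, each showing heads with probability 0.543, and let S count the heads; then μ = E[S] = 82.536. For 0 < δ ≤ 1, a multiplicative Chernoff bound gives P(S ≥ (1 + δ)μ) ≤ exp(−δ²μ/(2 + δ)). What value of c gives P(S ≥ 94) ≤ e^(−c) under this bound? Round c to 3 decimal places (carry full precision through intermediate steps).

0.744

Write 94 = (1 + δ)μ, so δ = 94/82.536 − 1 = 0.138897…
Then the exponent is δ²μ/(2 + δ) = (94 − μ)² / (μ·(2 + δ)) = 0.744456.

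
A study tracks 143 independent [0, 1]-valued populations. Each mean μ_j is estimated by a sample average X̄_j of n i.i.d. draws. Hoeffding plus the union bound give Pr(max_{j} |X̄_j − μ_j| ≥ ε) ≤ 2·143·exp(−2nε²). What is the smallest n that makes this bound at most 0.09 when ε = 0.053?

1436

Need 2·143·exp(−2nε²) ≤ 0.09, i.e. exp(−2nε²) ≤ 0.09/286.
So 2nε² ≥ ln(286/0.09) = 8.063937.
Hence n ≥ 8.063937/(2·0.053²) = 1435.375.
The smallest integer n is 1436.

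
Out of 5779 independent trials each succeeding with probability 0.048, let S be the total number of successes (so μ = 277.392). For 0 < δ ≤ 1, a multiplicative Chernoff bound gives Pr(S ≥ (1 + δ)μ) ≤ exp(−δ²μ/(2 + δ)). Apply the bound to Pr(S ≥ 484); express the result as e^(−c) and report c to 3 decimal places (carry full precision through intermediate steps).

Write 484 = (1 + δ)μ, so δ = 484/277.392 − 1 = 0.7448232…
Then the exponent is δ²μ/(2 + δ) = (484 − μ)² / (μ·(2 + δ)) = 56.064242.

56.064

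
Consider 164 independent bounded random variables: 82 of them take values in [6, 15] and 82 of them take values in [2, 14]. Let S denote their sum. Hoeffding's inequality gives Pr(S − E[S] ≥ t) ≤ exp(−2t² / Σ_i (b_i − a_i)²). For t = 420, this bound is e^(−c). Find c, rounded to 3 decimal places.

Σ(b_i − a_i)² = 82·9² + 82·12² = 18450.
c = 2t² / 18450 = 2·420² / 18450 = 19.1220.

19.122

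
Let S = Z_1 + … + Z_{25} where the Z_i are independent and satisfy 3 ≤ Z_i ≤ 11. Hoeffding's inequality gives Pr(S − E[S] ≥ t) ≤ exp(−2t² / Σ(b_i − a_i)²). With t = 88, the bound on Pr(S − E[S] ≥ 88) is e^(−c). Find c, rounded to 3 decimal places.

9.680

Σ(b_i − a_i)² = 25·(8)² = 1600.
c = 2t²/1600 = 2·88²/1600 = 9.6800.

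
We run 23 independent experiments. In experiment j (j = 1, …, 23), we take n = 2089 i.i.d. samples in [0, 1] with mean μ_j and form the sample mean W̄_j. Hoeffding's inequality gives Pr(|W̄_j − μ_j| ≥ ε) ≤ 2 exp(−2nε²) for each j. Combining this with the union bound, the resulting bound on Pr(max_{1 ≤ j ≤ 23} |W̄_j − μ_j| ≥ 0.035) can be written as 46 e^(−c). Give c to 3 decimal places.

Union bound over the 23 events: Pr(max_{1 ≤ j ≤ 23} |W̄_j − μ_j| ≥ 0.035) ≤ 23·2·exp(−2nε²) = 46 exp(−2·2089·0.035²).
So c = 2·2089·0.035² = 5.1181.

5.118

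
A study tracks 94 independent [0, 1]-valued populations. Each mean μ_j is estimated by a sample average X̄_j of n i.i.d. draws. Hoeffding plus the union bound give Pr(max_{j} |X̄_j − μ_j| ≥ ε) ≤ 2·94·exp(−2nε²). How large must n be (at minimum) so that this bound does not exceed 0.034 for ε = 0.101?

Need 2·94·exp(−2nε²) ≤ 0.034, i.e. exp(−2nε²) ≤ 0.034/188.
So 2nε² ≥ ln(188/0.034) = 8.617837.
Hence n ≥ 8.617837/(2·0.101²) = 422.402.
The smallest integer n is 423.

423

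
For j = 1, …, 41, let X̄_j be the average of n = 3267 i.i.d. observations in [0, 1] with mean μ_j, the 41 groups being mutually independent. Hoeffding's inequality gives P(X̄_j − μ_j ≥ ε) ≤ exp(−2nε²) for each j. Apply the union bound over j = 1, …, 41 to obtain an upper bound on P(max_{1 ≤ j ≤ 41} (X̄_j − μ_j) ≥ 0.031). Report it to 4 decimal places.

Per-experiment Hoeffding bound: exp(−2·3267·0.031²) = exp(−6.27917) = 0.0018749.
Union bound over 41 events: 41·0.0018749 = 0.07687.

0.0769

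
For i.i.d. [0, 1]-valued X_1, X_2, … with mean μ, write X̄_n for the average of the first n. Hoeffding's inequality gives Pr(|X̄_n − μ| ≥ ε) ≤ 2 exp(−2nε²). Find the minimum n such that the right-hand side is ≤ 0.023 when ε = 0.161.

Require 2·exp(−2nε²) ≤ 0.023, i.e. 2nε² ≥ ln(2/0.023) = 4.465408.
So n ≥ 4.465408 / (2·0.161²) = 86.135.
The smallest integer n is 87.

87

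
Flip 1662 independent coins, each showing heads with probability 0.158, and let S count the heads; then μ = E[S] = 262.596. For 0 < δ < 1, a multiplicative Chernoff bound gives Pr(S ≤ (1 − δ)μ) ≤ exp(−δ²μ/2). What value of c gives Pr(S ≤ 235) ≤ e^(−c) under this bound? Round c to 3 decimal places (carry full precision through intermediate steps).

1.450

Write 235 = (1 − δ)μ, so δ = 1 − 235/262.596 = 0.1050892…
Then the exponent is δ²μ/2 = (μ − 235)²/(2μ) = 1.450021.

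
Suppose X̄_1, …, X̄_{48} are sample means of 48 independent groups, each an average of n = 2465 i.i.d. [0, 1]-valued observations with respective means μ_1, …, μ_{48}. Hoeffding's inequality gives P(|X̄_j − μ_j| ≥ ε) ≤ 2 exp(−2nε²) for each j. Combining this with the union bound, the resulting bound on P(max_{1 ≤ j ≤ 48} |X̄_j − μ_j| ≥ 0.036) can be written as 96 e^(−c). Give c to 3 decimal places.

Union bound over the 48 events: P(max_{1 ≤ j ≤ 48} |X̄_j − μ_j| ≥ 0.036) ≤ 48·2·exp(−2nε²) = 96 exp(−2·2465·0.036²).
So c = 2·2465·0.036² = 6.3893.

6.389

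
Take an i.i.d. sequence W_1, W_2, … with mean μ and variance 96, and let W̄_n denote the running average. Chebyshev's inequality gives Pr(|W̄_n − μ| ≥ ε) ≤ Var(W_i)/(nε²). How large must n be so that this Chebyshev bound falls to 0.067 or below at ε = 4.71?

65

Require 96/(n·4.71²) ≤ 0.067, i.e. n ≥ 96/(0.067·4.71²) = 64.588.
The smallest integer n is 65.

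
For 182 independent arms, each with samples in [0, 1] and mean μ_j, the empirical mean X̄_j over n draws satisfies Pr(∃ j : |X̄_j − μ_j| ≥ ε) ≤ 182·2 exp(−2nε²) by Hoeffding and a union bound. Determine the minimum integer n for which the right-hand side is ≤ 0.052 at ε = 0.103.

418

Need 2·182·exp(−2nε²) ≤ 0.052, i.e. exp(−2nε²) ≤ 0.052/364.
So 2nε² ≥ ln(364/0.052) = 8.853665.
Hence n ≥ 8.853665/(2·0.103²) = 417.271.
The smallest integer n is 418.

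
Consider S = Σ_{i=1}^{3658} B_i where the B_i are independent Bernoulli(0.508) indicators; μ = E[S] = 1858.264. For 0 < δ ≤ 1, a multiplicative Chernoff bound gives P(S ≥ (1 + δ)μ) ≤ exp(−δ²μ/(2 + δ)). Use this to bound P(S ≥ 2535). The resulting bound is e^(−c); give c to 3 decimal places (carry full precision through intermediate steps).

Write 2535 = (1 + δ)μ, so δ = 2535/1858.264 − 1 = 0.3641765…
Then the exponent is δ²μ/(2 + δ) = (2535 − μ)² / (μ·(2 + δ)) = 104.244046.

104.244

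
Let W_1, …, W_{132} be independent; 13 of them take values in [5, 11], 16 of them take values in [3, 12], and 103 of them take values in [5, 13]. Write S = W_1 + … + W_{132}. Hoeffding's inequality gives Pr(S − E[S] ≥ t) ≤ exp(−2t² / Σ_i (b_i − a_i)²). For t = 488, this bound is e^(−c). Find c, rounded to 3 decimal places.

Σ(b_i − a_i)² = 13·6² + 16·9² + 103·8² = 8356.
c = 2t² / 8356 = 2·488² / 8356 = 56.9995.

57.000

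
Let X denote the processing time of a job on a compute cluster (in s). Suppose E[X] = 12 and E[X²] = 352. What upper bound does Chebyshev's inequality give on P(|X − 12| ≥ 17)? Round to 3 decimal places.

Var(X) = E[X²] − (E[X])² = 352 − 144 = 208.
Chebyshev's inequality: P(|X − μ| ≥ t) ≤ Var(X)/t² = 208/289 = 0.7197.

0.720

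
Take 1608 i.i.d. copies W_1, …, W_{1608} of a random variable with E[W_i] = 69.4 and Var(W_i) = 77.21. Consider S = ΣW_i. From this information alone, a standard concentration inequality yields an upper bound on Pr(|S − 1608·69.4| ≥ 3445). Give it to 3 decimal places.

With mean and variance of each term known, Chebyshev's inequality bounds the deviation of the sum (or sample mean).
Var(S) = n·Var(W_i) = 1608·77.21 = 124153.68.
Chebyshev: Pr(|S − 1608·69.4| ≥ 3445) ≤ Var(S)/3445² = 124153.68/11868025 = 0.0105.

0.010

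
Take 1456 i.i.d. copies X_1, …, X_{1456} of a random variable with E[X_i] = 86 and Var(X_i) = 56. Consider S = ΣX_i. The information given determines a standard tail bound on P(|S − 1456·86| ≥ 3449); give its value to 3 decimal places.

0.007

With mean and variance of each term known, Chebyshev's inequality bounds the deviation of the sum (or sample mean).
Var(S) = n·Var(X_i) = 1456·56 = 81536.
Chebyshev: P(|S − 1456·86| ≥ 3449) ≤ Var(S)/3449² = 81536/11895601 = 0.0069.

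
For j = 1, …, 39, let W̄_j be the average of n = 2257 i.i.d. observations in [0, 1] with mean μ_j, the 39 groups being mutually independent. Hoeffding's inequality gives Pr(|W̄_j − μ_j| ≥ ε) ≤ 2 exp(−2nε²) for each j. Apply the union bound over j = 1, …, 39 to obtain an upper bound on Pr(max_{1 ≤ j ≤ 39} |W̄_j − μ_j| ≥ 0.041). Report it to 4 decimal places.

0.0395

Per-experiment Hoeffding bound: 2·exp(−2·2257·0.041²) = 2·exp(−7.58803) = 0.001013.
Union bound over 39 events: 39·0.001013 = 0.03951.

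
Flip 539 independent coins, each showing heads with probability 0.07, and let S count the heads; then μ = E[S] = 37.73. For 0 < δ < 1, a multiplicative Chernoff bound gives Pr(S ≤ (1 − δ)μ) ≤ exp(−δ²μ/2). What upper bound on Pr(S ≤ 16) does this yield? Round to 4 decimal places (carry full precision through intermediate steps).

0.0019

Write 16 = (1 − δ)μ, so δ = 1 − 16/37.73 = 0.5759343…
Then the exponent is δ²μ/2 = (μ − 16)²/(2μ) = 6.257526.
Bound = exp(−6.257526) = 0.00192.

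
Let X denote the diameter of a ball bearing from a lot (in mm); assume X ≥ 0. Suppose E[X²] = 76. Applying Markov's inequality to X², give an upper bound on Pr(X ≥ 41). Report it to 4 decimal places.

0.0452

Since X ≥ 0, the event {X ≥ 41} is the same as {X² ≥ 1681}.
Markov's inequality applied to X² gives Pr(X² ≥ 1681) ≤ E[X²]/1681 = 76/1681 = 0.0452.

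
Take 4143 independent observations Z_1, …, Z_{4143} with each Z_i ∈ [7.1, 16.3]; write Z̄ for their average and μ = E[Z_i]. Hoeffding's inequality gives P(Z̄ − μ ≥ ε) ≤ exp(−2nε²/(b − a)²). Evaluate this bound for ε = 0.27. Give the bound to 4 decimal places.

0.0008

Exponent: 2nε²/(b − a)² = 2·4143·0.27² / 9.2² = 7.13669.
Bound = exp(−7.13669) = 0.00080.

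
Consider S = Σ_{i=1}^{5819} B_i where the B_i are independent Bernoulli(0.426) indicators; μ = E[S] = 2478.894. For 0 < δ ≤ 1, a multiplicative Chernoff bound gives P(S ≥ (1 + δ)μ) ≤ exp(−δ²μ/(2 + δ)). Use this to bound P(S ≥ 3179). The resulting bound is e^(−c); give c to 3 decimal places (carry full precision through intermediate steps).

86.631

Write 3179 = (1 + δ)μ, so δ = 3179/2478.894 − 1 = 0.2824268…
Then the exponent is δ²μ/(2 + δ) = (3179 − μ)² / (μ·(2 + δ)) = 86.630893.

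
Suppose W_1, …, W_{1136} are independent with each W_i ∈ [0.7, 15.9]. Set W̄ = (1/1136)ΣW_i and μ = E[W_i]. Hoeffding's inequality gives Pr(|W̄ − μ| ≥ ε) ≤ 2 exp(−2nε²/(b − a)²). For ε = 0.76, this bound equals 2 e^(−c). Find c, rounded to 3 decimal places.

c = 2nε²/(b − a)² = 2·1136·0.76² / 15.2² = 5.6800.

5.680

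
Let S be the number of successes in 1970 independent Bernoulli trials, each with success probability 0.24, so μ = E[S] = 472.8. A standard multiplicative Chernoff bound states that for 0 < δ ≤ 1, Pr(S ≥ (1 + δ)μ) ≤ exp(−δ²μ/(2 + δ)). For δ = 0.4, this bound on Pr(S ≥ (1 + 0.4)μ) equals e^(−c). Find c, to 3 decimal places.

c = δ²μ/(2 + δ) = 0.4²·472.8/(2 + 0.4) = 31.5200.

31.520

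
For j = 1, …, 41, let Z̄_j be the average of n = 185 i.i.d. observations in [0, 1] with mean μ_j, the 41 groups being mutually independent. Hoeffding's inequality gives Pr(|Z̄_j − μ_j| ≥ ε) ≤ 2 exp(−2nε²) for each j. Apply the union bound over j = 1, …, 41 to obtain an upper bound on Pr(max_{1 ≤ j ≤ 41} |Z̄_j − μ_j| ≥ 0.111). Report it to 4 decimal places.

0.8589

Per-experiment Hoeffding bound: 2·exp(−2·185·0.111²) = 2·exp(−4.55877) = 0.02095.
Union bound over 41 events: 41·0.02095 = 0.85894.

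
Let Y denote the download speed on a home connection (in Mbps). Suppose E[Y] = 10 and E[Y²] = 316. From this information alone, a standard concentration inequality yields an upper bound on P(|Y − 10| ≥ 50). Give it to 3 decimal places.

0.086

The first two moments determine the variance, so Chebyshev's inequality is the sharpest standard bound available.
Var(Y) = E[Y²] − (E[Y])² = 316 − 100 = 216.
Chebyshev's inequality: P(|Y − μ| ≥ t) ≤ Var(Y)/t² = 216/2500 = 0.0864.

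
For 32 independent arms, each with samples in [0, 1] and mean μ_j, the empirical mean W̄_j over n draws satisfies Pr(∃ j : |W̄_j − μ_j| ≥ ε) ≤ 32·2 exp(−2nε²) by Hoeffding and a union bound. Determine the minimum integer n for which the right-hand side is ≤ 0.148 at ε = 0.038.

Need 2·32·exp(−2nε²) ≤ 0.148, i.e. exp(−2nε²) ≤ 0.148/64.
So 2nε² ≥ ln(64/0.148) = 6.069426.
Hence n ≥ 6.069426/(2·0.038²) = 2101.602.
The smallest integer n is 2102.

2102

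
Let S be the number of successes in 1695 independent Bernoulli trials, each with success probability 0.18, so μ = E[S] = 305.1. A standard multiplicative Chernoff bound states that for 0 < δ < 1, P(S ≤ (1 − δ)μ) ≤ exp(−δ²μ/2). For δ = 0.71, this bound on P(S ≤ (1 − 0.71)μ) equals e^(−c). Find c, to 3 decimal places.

c = δ²μ/2 = 0.71²·305.1/2 = 76.9005.

76.900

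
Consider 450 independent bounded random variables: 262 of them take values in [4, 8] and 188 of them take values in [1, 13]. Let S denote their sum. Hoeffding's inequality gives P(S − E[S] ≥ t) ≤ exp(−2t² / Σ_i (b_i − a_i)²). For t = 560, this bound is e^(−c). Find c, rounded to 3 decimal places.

Σ(b_i − a_i)² = 262·4² + 188·12² = 31264.
c = 2t² / 31264 = 2·560² / 31264 = 20.0614.

20.061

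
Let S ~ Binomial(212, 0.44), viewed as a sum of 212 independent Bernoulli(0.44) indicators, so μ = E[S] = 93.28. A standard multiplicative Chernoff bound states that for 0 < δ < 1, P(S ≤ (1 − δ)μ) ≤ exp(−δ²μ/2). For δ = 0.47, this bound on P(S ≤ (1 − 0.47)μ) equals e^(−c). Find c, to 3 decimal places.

10.303

c = δ²μ/2 = 0.47²·93.28/2 = 10.3028.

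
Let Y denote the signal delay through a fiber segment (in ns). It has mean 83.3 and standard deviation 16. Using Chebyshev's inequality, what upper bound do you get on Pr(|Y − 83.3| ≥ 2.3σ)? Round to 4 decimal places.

0.1890

Chebyshev: Pr(|Y − μ| ≥ t) ≤ Var(Y)/t².
Var(Y) = σ² = 16² = 256.
t = 2.3·16 = 36.8.
Bound = 256 / 1354.24 = 0.1890.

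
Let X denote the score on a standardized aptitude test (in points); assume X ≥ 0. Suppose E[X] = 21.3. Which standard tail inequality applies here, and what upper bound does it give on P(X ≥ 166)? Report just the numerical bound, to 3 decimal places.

0.128

Only the mean of a non-negative variable is known, so Markov's inequality is the applicable tail bound.
Markov's inequality: for a non-negative random variable, P(X ≥ a) ≤ E[X]/a.
Here E[X] = 21.3 and a = 166, so the bound is 21.3/166 = 0.1283.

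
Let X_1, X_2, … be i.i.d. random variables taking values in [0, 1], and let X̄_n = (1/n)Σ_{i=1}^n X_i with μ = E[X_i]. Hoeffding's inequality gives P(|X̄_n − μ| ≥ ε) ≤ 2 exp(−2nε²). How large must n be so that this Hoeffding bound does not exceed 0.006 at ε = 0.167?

105

Require 2·exp(−2nε²) ≤ 0.006, i.e. 2nε² ≥ ln(2/0.006) = 5.809143.
So n ≥ 5.809143 / (2·0.167²) = 104.148.
The smallest integer n is 105.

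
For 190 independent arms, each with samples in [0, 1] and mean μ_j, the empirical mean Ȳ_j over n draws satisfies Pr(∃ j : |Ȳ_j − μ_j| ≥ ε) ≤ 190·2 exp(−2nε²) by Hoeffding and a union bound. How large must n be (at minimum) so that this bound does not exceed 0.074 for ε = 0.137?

228

Need 2·190·exp(−2nε²) ≤ 0.074, i.e. exp(−2nε²) ≤ 0.074/380.
So 2nε² ≥ ln(380/0.074) = 8.543861.
Hence n ≥ 8.543861/(2·0.137²) = 227.606.
The smallest integer n is 228.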